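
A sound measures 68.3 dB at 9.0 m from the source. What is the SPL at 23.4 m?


Given values:
  SPL1 = 68.3 dB, r1 = 9.0 m, r2 = 23.4 m
Formula: SPL2 = SPL1 - 20 * log10(r2 / r1)
Compute ratio: r2 / r1 = 23.4 / 9.0 = 2.6
Compute log10: log10(2.6) = 0.414973
Compute drop: 20 * 0.414973 = 8.2995
SPL2 = 68.3 - 8.2995 = 60.0

60.0 dB


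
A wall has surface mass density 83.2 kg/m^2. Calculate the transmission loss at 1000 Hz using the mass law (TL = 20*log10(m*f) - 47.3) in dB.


Given values:
  m = 83.2 kg/m^2, f = 1000 Hz
Formula: TL = 20 * log10(m * f) - 47.3
Compute m * f = 83.2 * 1000 = 83200.0
Compute log10(83200.0) = 4.920123
Compute 20 * 4.920123 = 98.4025
TL = 98.4025 - 47.3 = 51.1

51.1 dB


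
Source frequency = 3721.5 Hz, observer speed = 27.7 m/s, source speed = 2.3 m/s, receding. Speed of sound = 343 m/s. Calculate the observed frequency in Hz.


Given values:
  f_s = 3721.5 Hz, v_o = 27.7 m/s, v_s = 2.3 m/s
  Direction: receding
Formula: f_o = f_s * (c - v_o) / (c + v_s)
Numerator: c - v_o = 343 - 27.7 = 315.3
Denominator: c + v_s = 343 + 2.3 = 345.3
f_o = 3721.5 * 315.3 / 345.3 = 3398.17

3398.17 Hz


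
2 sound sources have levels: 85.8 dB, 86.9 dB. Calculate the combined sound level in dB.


Formula: L_total = 10 * log10( sum(10^(Li/10)) )
  Source 1: 10^(85.8/10) = 380189396.3206
  Source 2: 10^(86.9/10) = 489778819.3684
Sum of linear values = 869968215.689
L_total = 10 * log10(869968215.689) = 89.4

89.4 dB


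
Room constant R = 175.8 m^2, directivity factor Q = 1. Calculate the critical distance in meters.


Given values:
  R = 175.8 m^2, Q = 1
Formula: d_c = 0.141 * sqrt(Q * R)
Compute Q * R = 1 * 175.8 = 175.8
Compute sqrt(175.8) = 13.259
d_c = 0.141 * 13.259 = 1.87

1.87 m


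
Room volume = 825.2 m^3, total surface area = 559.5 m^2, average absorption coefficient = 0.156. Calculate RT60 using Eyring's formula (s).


Given values:
  V = 825.2 m^3, S = 559.5 m^2, alpha = 0.156
Formula: RT60 = 0.161 * V / (-S * ln(1 - alpha))
Compute ln(1 - 0.156) = ln(0.844) = -0.169603
Denominator: -559.5 * -0.169603 = 94.8929
Numerator: 0.161 * 825.2 = 132.8572
RT60 = 132.8572 / 94.8929 = 1.4

1.4 s


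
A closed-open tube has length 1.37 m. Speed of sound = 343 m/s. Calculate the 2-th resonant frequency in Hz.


Given values:
  Tube type: closed-open, L = 1.37 m, c = 343 m/s, n = 2
Formula: f_n = (2n - 1) * c / (4 * L)
Compute 2n - 1 = 2*2 - 1 = 3
Compute 4 * L = 4 * 1.37 = 5.48
f = 3 * 343 / 5.48
f = 187.77

187.77 Hz


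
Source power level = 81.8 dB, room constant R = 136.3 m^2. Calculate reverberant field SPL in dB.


Given values:
  Lw = 81.8 dB, R = 136.3 m^2
Formula: SPL = Lw + 10 * log10(4 / R)
Compute 4 / R = 4 / 136.3 = 0.029347
Compute 10 * log10(0.029347) = -15.3244
SPL = 81.8 + (-15.3244) = 66.48

66.48 dB


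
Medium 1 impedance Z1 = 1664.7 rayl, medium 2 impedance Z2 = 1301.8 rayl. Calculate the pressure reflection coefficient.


Given values:
  Z1 = 1664.7 rayl, Z2 = 1301.8 rayl
Formula: R = (Z2 - Z1) / (Z2 + Z1)
Numerator: Z2 - Z1 = 1301.8 - 1664.7 = -362.9
Denominator: Z2 + Z1 = 1301.8 + 1664.7 = 2966.5
R = -362.9 / 2966.5 = -0.1223

-0.1223


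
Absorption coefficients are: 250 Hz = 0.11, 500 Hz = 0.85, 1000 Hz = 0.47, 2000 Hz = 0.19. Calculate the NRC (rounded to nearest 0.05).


Given values:
  a_250 = 0.11, a_500 = 0.85
  a_1000 = 0.47, a_2000 = 0.19
Formula: NRC = (a250 + a500 + a1000 + a2000) / 4
Sum = 0.11 + 0.85 + 0.47 + 0.19 = 1.62
NRC = 1.62 / 4 = 0.405
Rounded to nearest 0.05: 0.4

0.4


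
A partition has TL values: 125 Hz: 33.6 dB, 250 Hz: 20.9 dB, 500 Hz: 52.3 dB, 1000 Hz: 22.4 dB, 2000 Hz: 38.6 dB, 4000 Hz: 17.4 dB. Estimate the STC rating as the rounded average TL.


Given TL values at each frequency:
  125 Hz: 33.6 dB
  250 Hz: 20.9 dB
  500 Hz: 52.3 dB
  1000 Hz: 22.4 dB
  2000 Hz: 38.6 dB
  4000 Hz: 17.4 dB
Formula: STC ~ round(average of TL values)
Sum = 33.6 + 20.9 + 52.3 + 22.4 + 38.6 + 17.4 = 185.2
Average = 185.2 / 6 = 30.87
Rounded: 31

31


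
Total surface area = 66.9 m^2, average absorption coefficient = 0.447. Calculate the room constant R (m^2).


Given values:
  S = 66.9 m^2, alpha = 0.447
Formula: R = S * alpha / (1 - alpha)
Numerator: 66.9 * 0.447 = 29.9043
Denominator: 1 - 0.447 = 0.553
R = 29.9043 / 0.553 = 54.08

54.08 m^2


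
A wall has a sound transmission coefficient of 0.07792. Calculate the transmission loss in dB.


Given values:
  tau = 0.07792
Formula: TL = 10 * log10(1 / tau)
Compute 1 / tau = 1 / 0.07792 = 12.8337
Compute log10(12.8337) = 1.108352
TL = 10 * 1.108352 = 11.08

11.08 dB


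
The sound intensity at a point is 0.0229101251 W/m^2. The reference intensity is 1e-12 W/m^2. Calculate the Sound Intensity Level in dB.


Given values:
  I = 0.0229101251 W/m^2
  I_ref = 1e-12 W/m^2
Formula: SIL = 10 * log10(I / I_ref)
Compute ratio: I / I_ref = 22910125100
Compute log10: log10(22910125100) = 10.360027
Multiply: SIL = 10 * 10.360027 = 103.6

103.6 dB


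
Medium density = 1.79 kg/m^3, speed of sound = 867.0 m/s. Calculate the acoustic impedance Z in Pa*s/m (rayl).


Given values:
  rho = 1.79 kg/m^3
  c = 867.0 m/s
Formula: Z = rho * c
Z = 1.79 * 867.0
Z = 1551.93

1551.93 rayl


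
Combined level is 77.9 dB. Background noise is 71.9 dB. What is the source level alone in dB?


Given values:
  L_total = 77.9 dB, L_bg = 71.9 dB
Formula: L_source = 10 * log10(10^(L_total/10) - 10^(L_bg/10))
Convert to linear:
  10^(77.9/10) = 61659500.1861
  10^(71.9/10) = 15488166.1891
Difference: 61659500.1861 - 15488166.1891 = 46171333.997
L_source = 10 * log10(46171333.997) = 76.64

76.64 dB


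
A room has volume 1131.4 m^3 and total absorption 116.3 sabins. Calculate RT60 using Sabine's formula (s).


Given values:
  V = 1131.4 m^3
  A = 116.3 sabins
Formula: RT60 = 0.161 * V / A
Numerator: 0.161 * 1131.4 = 182.1554
RT60 = 182.1554 / 116.3 = 1.566

1.566 s


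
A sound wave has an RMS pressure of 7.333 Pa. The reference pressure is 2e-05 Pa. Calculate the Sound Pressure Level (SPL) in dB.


Given values:
  p = 7.333 Pa
  p_ref = 2e-05 Pa
Formula: SPL = 20 * log10(p / p_ref)
Compute ratio: p / p_ref = 7.333 / 2e-05 = 366650
Compute log10: log10(366650) = 5.564252
Multiply: SPL = 20 * 5.564252 = 111.29

111.29 dB


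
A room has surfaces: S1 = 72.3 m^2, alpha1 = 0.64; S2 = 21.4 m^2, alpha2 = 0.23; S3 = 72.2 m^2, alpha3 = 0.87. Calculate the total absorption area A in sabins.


Given surfaces:
  Surface 1: 72.3 * 0.64 = 46.272
  Surface 2: 21.4 * 0.23 = 4.922
  Surface 3: 72.2 * 0.87 = 62.814
Formula: A = sum(Si * alpha_i)
A = 46.272 + 4.922 + 62.814
A = 114.01

114.01 sabins


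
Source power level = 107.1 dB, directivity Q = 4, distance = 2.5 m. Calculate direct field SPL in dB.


Given values:
  Lw = 107.1 dB, Q = 4, r = 2.5 m
Formula: SPL = Lw + 10 * log10(Q / (4 * pi * r^2))
Compute 4 * pi * r^2 = 4 * pi * 2.5^2 = 78.5398
Compute Q / denom = 4 / 78.5398 = 0.05092959
Compute 10 * log10(0.05092959) = -12.9303
SPL = 107.1 + (-12.9303) = 94.17

94.17 dB


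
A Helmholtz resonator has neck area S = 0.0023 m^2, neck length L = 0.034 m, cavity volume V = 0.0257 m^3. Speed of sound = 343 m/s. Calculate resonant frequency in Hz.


Given values:
  S = 0.0023 m^2, L = 0.034 m, V = 0.0257 m^3, c = 343 m/s
Formula: f = (c / (2*pi)) * sqrt(S / (V * L))
Compute V * L = 0.0257 * 0.034 = 0.0008738
Compute S / (V * L) = 0.0023 / 0.0008738 = 2.6322
Compute sqrt(2.6322) = 1.622406
Compute c / (2*pi) = 343 / 6.283185 = 54.590148
f = 54.590148 * 1.622406 = 88.57

88.57 Hz


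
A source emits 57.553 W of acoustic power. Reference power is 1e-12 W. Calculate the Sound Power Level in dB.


Given values:
  W = 57.553 W
  W_ref = 1e-12 W
Formula: SWL = 10 * log10(W / W_ref)
Compute ratio: W / W_ref = 57553000000000
Compute log10: log10(57553000000000) = 13.760068
Multiply: SWL = 10 * 13.760068 = 137.6

137.6 dB


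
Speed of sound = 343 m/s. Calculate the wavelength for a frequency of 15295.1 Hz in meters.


Given values:
  c = 343 m/s, f = 15295.1 Hz
Formula: lambda = c / f
lambda = 343 / 15295.1
lambda = 0.0224

0.0224 m


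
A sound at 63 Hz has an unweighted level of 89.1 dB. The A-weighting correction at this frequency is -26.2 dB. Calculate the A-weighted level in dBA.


Given values:
  SPL = 89.1 dB
  A-weighting at 63 Hz = -26.2 dB
Formula: L_A = SPL + A_weight
L_A = 89.1 + (-26.2)
L_A = 62.9

62.9 dBA


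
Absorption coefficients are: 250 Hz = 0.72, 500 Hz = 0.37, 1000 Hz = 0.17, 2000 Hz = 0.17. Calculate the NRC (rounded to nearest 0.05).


Given values:
  a_250 = 0.72, a_500 = 0.37
  a_1000 = 0.17, a_2000 = 0.17
Formula: NRC = (a250 + a500 + a1000 + a2000) / 4
Sum = 0.72 + 0.37 + 0.17 + 0.17 = 1.43
NRC = 1.43 / 4 = 0.3575
Rounded to nearest 0.05: 0.35

0.35


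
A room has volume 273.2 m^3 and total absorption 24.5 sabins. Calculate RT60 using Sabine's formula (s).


Given values:
  V = 273.2 m^3
  A = 24.5 sabins
Formula: RT60 = 0.161 * V / A
Numerator: 0.161 * 273.2 = 43.9852
RT60 = 43.9852 / 24.5 = 1.795

1.795 s


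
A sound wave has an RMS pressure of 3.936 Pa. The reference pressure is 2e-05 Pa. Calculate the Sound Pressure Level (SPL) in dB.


Given values:
  p = 3.936 Pa
  p_ref = 2e-05 Pa
Formula: SPL = 20 * log10(p / p_ref)
Compute ratio: p / p_ref = 3.936 / 2e-05 = 196800
Compute log10: log10(196800) = 5.294025
Multiply: SPL = 20 * 5.294025 = 105.88

105.88 dB


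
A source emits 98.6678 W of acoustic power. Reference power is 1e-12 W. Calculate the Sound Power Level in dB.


Given values:
  W = 98.6678 W
  W_ref = 1e-12 W
Formula: SWL = 10 * log10(W / W_ref)
Compute ratio: W / W_ref = 98667800000000
Compute log10: log10(98667800000000) = 13.994175
Multiply: SWL = 10 * 13.994175 = 139.94

139.94 dB


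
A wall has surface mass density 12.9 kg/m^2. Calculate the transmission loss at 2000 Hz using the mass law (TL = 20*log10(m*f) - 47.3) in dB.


Given values:
  m = 12.9 kg/m^2, f = 2000 Hz
Formula: TL = 20 * log10(m * f) - 47.3
Compute m * f = 12.9 * 2000 = 25800.0
Compute log10(25800.0) = 4.41162
Compute 20 * 4.41162 = 88.2324
TL = 88.2324 - 47.3 = 40.93

40.93 dB


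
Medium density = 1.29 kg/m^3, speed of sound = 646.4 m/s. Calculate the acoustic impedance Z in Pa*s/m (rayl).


Given values:
  rho = 1.29 kg/m^3
  c = 646.4 m/s
Formula: Z = rho * c
Z = 1.29 * 646.4
Z = 833.86

833.86 rayl


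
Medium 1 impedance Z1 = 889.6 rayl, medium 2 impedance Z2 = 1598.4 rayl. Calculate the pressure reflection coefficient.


Given values:
  Z1 = 889.6 rayl, Z2 = 1598.4 rayl
Formula: R = (Z2 - Z1) / (Z2 + Z1)
Numerator: Z2 - Z1 = 1598.4 - 889.6 = 708.8
Denominator: Z2 + Z1 = 1598.4 + 889.6 = 2488.0
R = 708.8 / 2488.0 = 0.2849

0.2849


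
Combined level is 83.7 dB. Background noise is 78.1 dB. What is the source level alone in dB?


Given values:
  L_total = 83.7 dB, L_bg = 78.1 dB
Formula: L_source = 10 * log10(10^(L_total/10) - 10^(L_bg/10))
Convert to linear:
  10^(83.7/10) = 234422881.532
  10^(78.1/10) = 64565422.9035
Difference: 234422881.532 - 64565422.9035 = 169857458.6285
L_source = 10 * log10(169857458.6285) = 82.3

82.3 dB


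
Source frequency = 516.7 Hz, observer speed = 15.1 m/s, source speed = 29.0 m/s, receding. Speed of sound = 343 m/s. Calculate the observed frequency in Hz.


Given values:
  f_s = 516.7 Hz, v_o = 15.1 m/s, v_s = 29.0 m/s
  Direction: receding
Formula: f_o = f_s * (c - v_o) / (c + v_s)
Numerator: c - v_o = 343 - 15.1 = 327.9
Denominator: c + v_s = 343 + 29.0 = 372.0
f_o = 516.7 * 327.9 / 372.0 = 455.45

455.45 Hz


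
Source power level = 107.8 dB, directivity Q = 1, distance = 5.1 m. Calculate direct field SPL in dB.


Given values:
  Lw = 107.8 dB, Q = 1, r = 5.1 m
Formula: SPL = Lw + 10 * log10(Q / (4 * pi * r^2))
Compute 4 * pi * r^2 = 4 * pi * 5.1^2 = 326.8513
Compute Q / denom = 1 / 326.8513 = 0.0030595
Compute 10 * log10(0.0030595) = -25.1435
SPL = 107.8 + (-25.1435) = 82.66

82.66 dB


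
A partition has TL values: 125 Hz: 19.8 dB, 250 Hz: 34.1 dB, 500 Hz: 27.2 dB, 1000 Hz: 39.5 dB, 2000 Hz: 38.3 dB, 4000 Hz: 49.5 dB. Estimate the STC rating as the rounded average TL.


Given TL values at each frequency:
  125 Hz: 19.8 dB
  250 Hz: 34.1 dB
  500 Hz: 27.2 dB
  1000 Hz: 39.5 dB
  2000 Hz: 38.3 dB
  4000 Hz: 49.5 dB
Formula: STC ~ round(average of TL values)
Sum = 19.8 + 34.1 + 27.2 + 39.5 + 38.3 + 49.5 = 208.4
Average = 208.4 / 6 = 34.73
Rounded: 35

35


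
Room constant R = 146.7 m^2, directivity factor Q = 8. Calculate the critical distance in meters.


Given values:
  R = 146.7 m^2, Q = 8
Formula: d_c = 0.141 * sqrt(Q * R)
Compute Q * R = 8 * 146.7 = 1173.6
Compute sqrt(1173.6) = 34.2578
d_c = 0.141 * 34.2578 = 4.83

4.83 m


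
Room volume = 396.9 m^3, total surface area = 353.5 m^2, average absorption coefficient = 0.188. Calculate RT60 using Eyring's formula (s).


Given values:
  V = 396.9 m^3, S = 353.5 m^2, alpha = 0.188
Formula: RT60 = 0.161 * V / (-S * ln(1 - alpha))
Compute ln(1 - 0.188) = ln(0.812) = -0.208255
Denominator: -353.5 * -0.208255 = 73.6181
Numerator: 0.161 * 396.9 = 63.9009
RT60 = 63.9009 / 73.6181 = 0.868

0.868 s


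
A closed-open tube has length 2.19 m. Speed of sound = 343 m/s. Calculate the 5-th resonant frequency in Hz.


Given values:
  Tube type: closed-open, L = 2.19 m, c = 343 m/s, n = 5
Formula: f_n = (2n - 1) * c / (4 * L)
Compute 2n - 1 = 2*5 - 1 = 9
Compute 4 * L = 4 * 2.19 = 8.76
f = 9 * 343 / 8.76
f = 352.4

352.4 Hz


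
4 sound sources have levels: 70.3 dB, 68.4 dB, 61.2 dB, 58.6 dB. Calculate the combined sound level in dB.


Formula: L_total = 10 * log10( sum(10^(Li/10)) )
  Source 1: 10^(70.3/10) = 10715193.0524
  Source 2: 10^(68.4/10) = 6918309.7092
  Source 3: 10^(61.2/10) = 1318256.7386
  Source 4: 10^(58.6/10) = 724435.9601
Sum of linear values = 19676195.4603
L_total = 10 * log10(19676195.4603) = 72.94

72.94 dB


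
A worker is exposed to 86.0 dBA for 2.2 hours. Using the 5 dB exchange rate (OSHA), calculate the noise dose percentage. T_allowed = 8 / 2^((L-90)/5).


Given values:
  L = 86.0 dBA, T = 2.2 hours
Formula: T_allowed = 8 / 2^((L - 90) / 5)
Compute exponent: (86.0 - 90) / 5 = -0.8
Compute 2^(-0.8) = 0.574349
T_allowed = 8 / 0.574349 = 13.928813 hours
Dose = (T / T_allowed) * 100
Dose = (2.2 / 13.928813) * 100 = 15.79

15.79 %


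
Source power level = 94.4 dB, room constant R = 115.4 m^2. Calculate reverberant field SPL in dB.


Given values:
  Lw = 94.4 dB, R = 115.4 m^2
Formula: SPL = Lw + 10 * log10(4 / R)
Compute 4 / R = 4 / 115.4 = 0.034662
Compute 10 * log10(0.034662) = -14.6015
SPL = 94.4 + (-14.6015) = 79.8

79.8 dB


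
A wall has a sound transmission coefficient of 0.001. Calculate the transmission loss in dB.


Given values:
  tau = 0.001
Formula: TL = 10 * log10(1 / tau)
Compute 1 / tau = 1 / 0.001 = 1000.0
Compute log10(1000.0) = 3.0
TL = 10 * 3.0 = 30.0

30.0 dB


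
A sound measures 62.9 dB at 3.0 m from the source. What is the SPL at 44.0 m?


Given values:
  SPL1 = 62.9 dB, r1 = 3.0 m, r2 = 44.0 m
Formula: SPL2 = SPL1 - 20 * log10(r2 / r1)
Compute ratio: r2 / r1 = 44.0 / 3.0 = 14.6667
Compute log10: log10(14.6667) = 1.166332
Compute drop: 20 * 1.166332 = 23.3266
SPL2 = 62.9 - 23.3266 = 39.57

39.57 dB


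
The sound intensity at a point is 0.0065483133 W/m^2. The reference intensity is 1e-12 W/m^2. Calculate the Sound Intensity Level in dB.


Given values:
  I = 0.0065483133 W/m^2
  I_ref = 1e-12 W/m^2
Formula: SIL = 10 * log10(I / I_ref)
Compute ratio: I / I_ref = 6548313300
Compute log10: log10(6548313300) = 9.816129
Multiply: SIL = 10 * 9.816129 = 98.16

98.16 dB


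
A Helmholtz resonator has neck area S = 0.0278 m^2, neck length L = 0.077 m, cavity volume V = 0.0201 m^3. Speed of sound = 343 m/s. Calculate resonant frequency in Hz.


Given values:
  S = 0.0278 m^2, L = 0.077 m, V = 0.0201 m^3, c = 343 m/s
Formula: f = (c / (2*pi)) * sqrt(S / (V * L))
Compute V * L = 0.0201 * 0.077 = 0.0015477
Compute S / (V * L) = 0.0278 / 0.0015477 = 17.9621
Compute sqrt(17.9621) = 4.238172
Compute c / (2*pi) = 343 / 6.283185 = 54.590148
f = 54.590148 * 4.238172 = 231.36

231.36 Hz


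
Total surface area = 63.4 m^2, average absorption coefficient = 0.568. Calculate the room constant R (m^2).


Given values:
  S = 63.4 m^2, alpha = 0.568
Formula: R = S * alpha / (1 - alpha)
Numerator: 63.4 * 0.568 = 36.0112
Denominator: 1 - 0.568 = 0.432
R = 36.0112 / 0.432 = 83.36

83.36 m^2


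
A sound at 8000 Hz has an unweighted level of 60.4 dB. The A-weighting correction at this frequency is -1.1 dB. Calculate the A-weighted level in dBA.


Given values:
  SPL = 60.4 dB
  A-weighting at 8000 Hz = -1.1 dB
Formula: L_A = SPL + A_weight
L_A = 60.4 + (-1.1)
L_A = 59.3

59.3 dBA


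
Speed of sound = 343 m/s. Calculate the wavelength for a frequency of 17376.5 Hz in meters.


Given values:
  c = 343 m/s, f = 17376.5 Hz
Formula: lambda = c / f
lambda = 343 / 17376.5
lambda = 0.0197

0.0197 m


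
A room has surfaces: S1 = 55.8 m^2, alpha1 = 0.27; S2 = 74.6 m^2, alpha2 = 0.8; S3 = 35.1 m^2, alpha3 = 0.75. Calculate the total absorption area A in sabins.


Given surfaces:
  Surface 1: 55.8 * 0.27 = 15.066
  Surface 2: 74.6 * 0.8 = 59.68
  Surface 3: 35.1 * 0.75 = 26.325
Formula: A = sum(Si * alpha_i)
A = 15.066 + 59.68 + 26.325
A = 101.07

101.07 sabins


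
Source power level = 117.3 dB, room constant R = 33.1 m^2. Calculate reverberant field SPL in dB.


Given values:
  Lw = 117.3 dB, R = 33.1 m^2
Formula: SPL = Lw + 10 * log10(4 / R)
Compute 4 / R = 4 / 33.1 = 0.120846
Compute 10 * log10(0.120846) = -9.1777
SPL = 117.3 + (-9.1777) = 108.12

108.12 dB


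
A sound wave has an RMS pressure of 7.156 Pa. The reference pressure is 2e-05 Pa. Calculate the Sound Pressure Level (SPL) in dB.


Given values:
  p = 7.156 Pa
  p_ref = 2e-05 Pa
Formula: SPL = 20 * log10(p / p_ref)
Compute ratio: p / p_ref = 7.156 / 2e-05 = 357800
Compute log10: log10(357800) = 5.55364
Multiply: SPL = 20 * 5.55364 = 111.07

111.07 dB


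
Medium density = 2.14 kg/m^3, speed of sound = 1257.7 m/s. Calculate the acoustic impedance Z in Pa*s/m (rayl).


Given values:
  rho = 2.14 kg/m^3
  c = 1257.7 m/s
Formula: Z = rho * c
Z = 2.14 * 1257.7
Z = 2691.48

2691.48 rayl


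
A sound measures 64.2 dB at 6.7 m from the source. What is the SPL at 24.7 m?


Given values:
  SPL1 = 64.2 dB, r1 = 6.7 m, r2 = 24.7 m
Formula: SPL2 = SPL1 - 20 * log10(r2 / r1)
Compute ratio: r2 / r1 = 24.7 / 6.7 = 3.6866
Compute log10: log10(3.6866) = 0.566626
Compute drop: 20 * 0.566626 = 11.3325
SPL2 = 64.2 - 11.3325 = 52.87

52.87 dB


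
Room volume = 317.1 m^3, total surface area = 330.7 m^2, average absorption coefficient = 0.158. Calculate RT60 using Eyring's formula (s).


Given values:
  V = 317.1 m^3, S = 330.7 m^2, alpha = 0.158
Formula: RT60 = 0.161 * V / (-S * ln(1 - alpha))
Compute ln(1 - 0.158) = ln(0.842) = -0.171975
Denominator: -330.7 * -0.171975 = 56.8721
Numerator: 0.161 * 317.1 = 51.0531
RT60 = 51.0531 / 56.8721 = 0.898

0.898 s


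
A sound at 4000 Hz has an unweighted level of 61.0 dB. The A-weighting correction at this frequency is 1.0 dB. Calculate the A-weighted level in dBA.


Given values:
  SPL = 61.0 dB
  A-weighting at 4000 Hz = 1.0 dB
Formula: L_A = SPL + A_weight
L_A = 61.0 + (1.0)
L_A = 62.0

62.0 dBA


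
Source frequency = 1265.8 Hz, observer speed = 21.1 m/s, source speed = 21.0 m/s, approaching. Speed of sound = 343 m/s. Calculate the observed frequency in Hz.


Given values:
  f_s = 1265.8 Hz, v_o = 21.1 m/s, v_s = 21.0 m/s
  Direction: approaching
Formula: f_o = f_s * (c + v_o) / (c - v_s)
Numerator: c + v_o = 343 + 21.1 = 364.1
Denominator: c - v_s = 343 - 21.0 = 322.0
f_o = 1265.8 * 364.1 / 322.0 = 1431.3

1431.3 Hz


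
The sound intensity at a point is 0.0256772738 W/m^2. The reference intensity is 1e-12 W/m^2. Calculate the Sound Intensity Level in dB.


Given values:
  I = 0.0256772738 W/m^2
  I_ref = 1e-12 W/m^2
Formula: SIL = 10 * log10(I / I_ref)
Compute ratio: I / I_ref = 25677273800
Compute log10: log10(25677273800) = 10.409549
Multiply: SIL = 10 * 10.409549 = 104.1

104.1 dB


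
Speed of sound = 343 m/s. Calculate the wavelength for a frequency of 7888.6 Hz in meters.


Given values:
  c = 343 m/s, f = 7888.6 Hz
Formula: lambda = c / f
lambda = 343 / 7888.6
lambda = 0.0435

0.0435 m


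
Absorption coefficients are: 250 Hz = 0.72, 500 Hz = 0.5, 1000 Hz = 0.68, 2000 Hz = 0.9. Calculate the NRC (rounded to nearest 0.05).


Given values:
  a_250 = 0.72, a_500 = 0.5
  a_1000 = 0.68, a_2000 = 0.9
Formula: NRC = (a250 + a500 + a1000 + a2000) / 4
Sum = 0.72 + 0.5 + 0.68 + 0.9 = 2.8
NRC = 2.8 / 4 = 0.7
Rounded to nearest 0.05: 0.7

0.7


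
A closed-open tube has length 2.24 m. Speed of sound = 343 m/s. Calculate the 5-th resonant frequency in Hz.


Given values:
  Tube type: closed-open, L = 2.24 m, c = 343 m/s, n = 5
Formula: f_n = (2n - 1) * c / (4 * L)
Compute 2n - 1 = 2*5 - 1 = 9
Compute 4 * L = 4 * 2.24 = 8.96
f = 9 * 343 / 8.96
f = 344.53

344.53 Hz


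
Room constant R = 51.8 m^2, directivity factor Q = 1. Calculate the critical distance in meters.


Given values:
  R = 51.8 m^2, Q = 1
Formula: d_c = 0.141 * sqrt(Q * R)
Compute Q * R = 1 * 51.8 = 51.8
Compute sqrt(51.8) = 7.1972
d_c = 0.141 * 7.1972 = 1.015

1.015 m


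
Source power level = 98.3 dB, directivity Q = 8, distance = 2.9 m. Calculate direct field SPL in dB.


Given values:
  Lw = 98.3 dB, Q = 8, r = 2.9 m
Formula: SPL = Lw + 10 * log10(Q / (4 * pi * r^2))
Compute 4 * pi * r^2 = 4 * pi * 2.9^2 = 105.6832
Compute Q / denom = 8 / 105.6832 = 0.07569793
Compute 10 * log10(0.07569793) = -11.2092
SPL = 98.3 + (-11.2092) = 87.09

87.09 dB


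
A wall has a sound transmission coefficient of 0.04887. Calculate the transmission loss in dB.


Given values:
  tau = 0.04887
Formula: TL = 10 * log10(1 / tau)
Compute 1 / tau = 1 / 0.04887 = 20.4625
Compute log10(20.4625) = 1.310959
TL = 10 * 1.310959 = 13.11

13.11 dB


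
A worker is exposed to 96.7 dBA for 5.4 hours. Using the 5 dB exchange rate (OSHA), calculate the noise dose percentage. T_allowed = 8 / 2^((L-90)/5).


Given values:
  L = 96.7 dBA, T = 5.4 hours
Formula: T_allowed = 8 / 2^((L - 90) / 5)
Compute exponent: (96.7 - 90) / 5 = 1.34
Compute 2^(1.34) = 2.531513
T_allowed = 8 / 2.531513 = 3.160165 hours
Dose = (T / T_allowed) * 100
Dose = (5.4 / 3.160165) * 100 = 170.88

170.88 %


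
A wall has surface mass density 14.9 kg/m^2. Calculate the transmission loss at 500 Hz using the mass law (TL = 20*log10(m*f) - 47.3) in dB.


Given values:
  m = 14.9 kg/m^2, f = 500 Hz
Formula: TL = 20 * log10(m * f) - 47.3
Compute m * f = 14.9 * 500 = 7450.0
Compute log10(7450.0) = 3.872156
Compute 20 * 3.872156 = 77.4431
TL = 77.4431 - 47.3 = 30.14

30.14 dB


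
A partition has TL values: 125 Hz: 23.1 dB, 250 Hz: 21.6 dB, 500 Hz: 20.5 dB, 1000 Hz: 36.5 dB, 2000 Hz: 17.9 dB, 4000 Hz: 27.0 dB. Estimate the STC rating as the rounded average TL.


Given TL values at each frequency:
  125 Hz: 23.1 dB
  250 Hz: 21.6 dB
  500 Hz: 20.5 dB
  1000 Hz: 36.5 dB
  2000 Hz: 17.9 dB
  4000 Hz: 27.0 dB
Formula: STC ~ round(average of TL values)
Sum = 23.1 + 21.6 + 20.5 + 36.5 + 17.9 + 27.0 = 146.6
Average = 146.6 / 6 = 24.43
Rounded: 24

24


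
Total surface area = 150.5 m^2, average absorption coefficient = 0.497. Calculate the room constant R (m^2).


Given values:
  S = 150.5 m^2, alpha = 0.497
Formula: R = S * alpha / (1 - alpha)
Numerator: 150.5 * 0.497 = 74.7985
Denominator: 1 - 0.497 = 0.503
R = 74.7985 / 0.503 = 148.7

148.7 m^2


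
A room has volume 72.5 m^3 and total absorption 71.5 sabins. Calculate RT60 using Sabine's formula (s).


Given values:
  V = 72.5 m^3
  A = 71.5 sabins
Formula: RT60 = 0.161 * V / A
Numerator: 0.161 * 72.5 = 11.6725
RT60 = 11.6725 / 71.5 = 0.163

0.163 s


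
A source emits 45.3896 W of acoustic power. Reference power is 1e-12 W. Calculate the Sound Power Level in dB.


Given values:
  W = 45.3896 W
  W_ref = 1e-12 W
Formula: SWL = 10 * log10(W / W_ref)
Compute ratio: W / W_ref = 45389600000000
Compute log10: log10(45389600000000) = 13.656956
Multiply: SWL = 10 * 13.656956 = 136.57

136.57 dB


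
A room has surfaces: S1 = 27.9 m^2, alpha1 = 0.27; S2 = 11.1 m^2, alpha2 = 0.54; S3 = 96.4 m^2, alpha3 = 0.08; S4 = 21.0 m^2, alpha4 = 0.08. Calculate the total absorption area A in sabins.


Given surfaces:
  Surface 1: 27.9 * 0.27 = 7.533
  Surface 2: 11.1 * 0.54 = 5.994
  Surface 3: 96.4 * 0.08 = 7.712
  Surface 4: 21.0 * 0.08 = 1.68
Formula: A = sum(Si * alpha_i)
A = 7.533 + 5.994 + 7.712 + 1.68
A = 22.92

22.92 sabins


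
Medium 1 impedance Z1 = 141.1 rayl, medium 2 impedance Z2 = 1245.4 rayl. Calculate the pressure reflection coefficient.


Given values:
  Z1 = 141.1 rayl, Z2 = 1245.4 rayl
Formula: R = (Z2 - Z1) / (Z2 + Z1)
Numerator: Z2 - Z1 = 1245.4 - 141.1 = 1104.3
Denominator: Z2 + Z1 = 1245.4 + 141.1 = 1386.5
R = 1104.3 / 1386.5 = 0.7965

0.7965


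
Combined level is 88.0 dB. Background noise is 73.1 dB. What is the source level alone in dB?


Given values:
  L_total = 88.0 dB, L_bg = 73.1 dB
Formula: L_source = 10 * log10(10^(L_total/10) - 10^(L_bg/10))
Convert to linear:
  10^(88.0/10) = 630957344.4802
  10^(73.1/10) = 20417379.4467
Difference: 630957344.4802 - 20417379.4467 = 610539965.0335
L_source = 10 * log10(610539965.0335) = 87.86

87.86 dB


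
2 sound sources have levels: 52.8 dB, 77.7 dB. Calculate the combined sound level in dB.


Formula: L_total = 10 * log10( sum(10^(Li/10)) )
  Source 1: 10^(52.8/10) = 190546.0718
  Source 2: 10^(77.7/10) = 58884365.5356
Sum of linear values = 59074911.6074
L_total = 10 * log10(59074911.6074) = 77.71

77.71 dB


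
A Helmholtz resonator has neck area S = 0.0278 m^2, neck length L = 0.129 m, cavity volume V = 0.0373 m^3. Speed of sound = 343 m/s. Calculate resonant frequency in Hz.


Given values:
  S = 0.0278 m^2, L = 0.129 m, V = 0.0373 m^3, c = 343 m/s
Formula: f = (c / (2*pi)) * sqrt(S / (V * L))
Compute V * L = 0.0373 * 0.129 = 0.0048117
Compute S / (V * L) = 0.0278 / 0.0048117 = 5.7776
Compute sqrt(5.7776) = 2.403664
Compute c / (2*pi) = 343 / 6.283185 = 54.590148
f = 54.590148 * 2.403664 = 131.22

131.22 Hz


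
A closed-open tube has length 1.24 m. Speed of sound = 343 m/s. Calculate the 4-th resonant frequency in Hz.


Given values:
  Tube type: closed-open, L = 1.24 m, c = 343 m/s, n = 4
Formula: f_n = (2n - 1) * c / (4 * L)
Compute 2n - 1 = 2*4 - 1 = 7
Compute 4 * L = 4 * 1.24 = 4.96
f = 7 * 343 / 4.96
f = 484.07

484.07 Hz


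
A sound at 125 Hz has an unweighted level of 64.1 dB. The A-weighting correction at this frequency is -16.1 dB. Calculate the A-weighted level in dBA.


Given values:
  SPL = 64.1 dB
  A-weighting at 125 Hz = -16.1 dB
Formula: L_A = SPL + A_weight
L_A = 64.1 + (-16.1)
L_A = 48.0

48.0 dBA


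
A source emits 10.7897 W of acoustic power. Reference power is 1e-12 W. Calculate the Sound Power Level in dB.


Given values:
  W = 10.7897 W
  W_ref = 1e-12 W
Formula: SWL = 10 * log10(W / W_ref)
Compute ratio: W / W_ref = 10789700000000
Compute log10: log10(10789700000000) = 13.033009
Multiply: SWL = 10 * 13.033009 = 130.33

130.33 dB


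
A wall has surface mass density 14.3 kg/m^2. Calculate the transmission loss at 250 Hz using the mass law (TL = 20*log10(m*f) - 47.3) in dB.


Given values:
  m = 14.3 kg/m^2, f = 250 Hz
Formula: TL = 20 * log10(m * f) - 47.3
Compute m * f = 14.3 * 250 = 3575.0
Compute log10(3575.0) = 3.553276
Compute 20 * 3.553276 = 71.0655
TL = 71.0655 - 47.3 = 23.77

23.77 dB


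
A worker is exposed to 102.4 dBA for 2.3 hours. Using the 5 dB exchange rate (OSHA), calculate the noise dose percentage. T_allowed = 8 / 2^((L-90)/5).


Given values:
  L = 102.4 dBA, T = 2.3 hours
Formula: T_allowed = 8 / 2^((L - 90) / 5)
Compute exponent: (102.4 - 90) / 5 = 2.48
Compute 2^(2.48) = 5.578975
T_allowed = 8 / 5.578975 = 1.433955 hours
Dose = (T / T_allowed) * 100
Dose = (2.3 / 1.433955) * 100 = 160.4

160.4 %


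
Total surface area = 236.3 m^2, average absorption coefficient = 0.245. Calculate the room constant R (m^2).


Given values:
  S = 236.3 m^2, alpha = 0.245
Formula: R = S * alpha / (1 - alpha)
Numerator: 236.3 * 0.245 = 57.8935
Denominator: 1 - 0.245 = 0.755
R = 57.8935 / 0.755 = 76.68

76.68 m^2


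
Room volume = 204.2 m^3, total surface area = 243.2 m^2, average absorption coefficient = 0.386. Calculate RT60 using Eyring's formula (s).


Given values:
  V = 204.2 m^3, S = 243.2 m^2, alpha = 0.386
Formula: RT60 = 0.161 * V / (-S * ln(1 - alpha))
Compute ln(1 - 0.386) = ln(0.614) = -0.48776
Denominator: -243.2 * -0.48776 = 118.6232
Numerator: 0.161 * 204.2 = 32.8762
RT60 = 32.8762 / 118.6232 = 0.277

0.277 s


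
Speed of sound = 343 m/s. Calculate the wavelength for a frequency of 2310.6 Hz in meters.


Given values:
  c = 343 m/s, f = 2310.6 Hz
Formula: lambda = c / f
lambda = 343 / 2310.6
lambda = 0.1484

0.1484 m


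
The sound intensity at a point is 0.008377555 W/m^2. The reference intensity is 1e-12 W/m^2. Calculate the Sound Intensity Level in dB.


Given values:
  I = 0.008377555 W/m^2
  I_ref = 1e-12 W/m^2
Formula: SIL = 10 * log10(I / I_ref)
Compute ratio: I / I_ref = 8377555000
Compute log10: log10(8377555000) = 9.923117
Multiply: SIL = 10 * 9.923117 = 99.23

99.23 dB


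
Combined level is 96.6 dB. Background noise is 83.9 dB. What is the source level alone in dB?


Given values:
  L_total = 96.6 dB, L_bg = 83.9 dB
Formula: L_source = 10 * log10(10^(L_total/10) - 10^(L_bg/10))
Convert to linear:
  10^(96.6/10) = 4570881896.1488
  10^(83.9/10) = 245470891.5685
Difference: 4570881896.1488 - 245470891.5685 = 4325411004.5803
L_source = 10 * log10(4325411004.5803) = 96.36

96.36 dB


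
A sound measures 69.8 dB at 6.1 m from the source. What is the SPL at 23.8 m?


Given values:
  SPL1 = 69.8 dB, r1 = 6.1 m, r2 = 23.8 m
Formula: SPL2 = SPL1 - 20 * log10(r2 / r1)
Compute ratio: r2 / r1 = 23.8 / 6.1 = 3.9016
Compute log10: log10(3.9016) = 0.591243
Compute drop: 20 * 0.591243 = 11.8249
SPL2 = 69.8 - 11.8249 = 57.98

57.98 dB


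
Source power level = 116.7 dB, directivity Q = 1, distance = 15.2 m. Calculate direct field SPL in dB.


Given values:
  Lw = 116.7 dB, Q = 1, r = 15.2 m
Formula: SPL = Lw + 10 * log10(Q / (4 * pi * r^2))
Compute 4 * pi * r^2 = 4 * pi * 15.2^2 = 2903.3343
Compute Q / denom = 1 / 2903.3343 = 0.00034443
Compute 10 * log10(0.00034443) = -34.629
SPL = 116.7 + (-34.629) = 82.07

82.07 dB


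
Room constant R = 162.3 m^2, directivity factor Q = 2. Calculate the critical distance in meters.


Given values:
  R = 162.3 m^2, Q = 2
Formula: d_c = 0.141 * sqrt(Q * R)
Compute Q * R = 2 * 162.3 = 324.6
Compute sqrt(324.6) = 18.0167
d_c = 0.141 * 18.0167 = 2.54

2.54 m


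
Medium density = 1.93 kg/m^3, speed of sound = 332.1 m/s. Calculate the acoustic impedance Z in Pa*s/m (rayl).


Given values:
  rho = 1.93 kg/m^3
  c = 332.1 m/s
Formula: Z = rho * c
Z = 1.93 * 332.1
Z = 640.95

640.95 rayl


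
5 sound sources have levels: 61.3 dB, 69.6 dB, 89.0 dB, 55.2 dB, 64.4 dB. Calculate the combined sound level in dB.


Formula: L_total = 10 * log10( sum(10^(Li/10)) )
  Source 1: 10^(61.3/10) = 1348962.8826
  Source 2: 10^(69.6/10) = 9120108.3936
  Source 3: 10^(89.0/10) = 794328234.7243
  Source 4: 10^(55.2/10) = 331131.1215
  Source 5: 10^(64.4/10) = 2754228.7033
Sum of linear values = 807882665.8253
L_total = 10 * log10(807882665.8253) = 89.07

89.07 dB


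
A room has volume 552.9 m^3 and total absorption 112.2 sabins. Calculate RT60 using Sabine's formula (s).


Given values:
  V = 552.9 m^3
  A = 112.2 sabins
Formula: RT60 = 0.161 * V / A
Numerator: 0.161 * 552.9 = 89.0169
RT60 = 89.0169 / 112.2 = 0.793

0.793 s


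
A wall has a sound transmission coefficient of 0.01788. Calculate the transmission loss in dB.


Given values:
  tau = 0.01788
Formula: TL = 10 * log10(1 / tau)
Compute 1 / tau = 1 / 0.01788 = 55.9284
Compute log10(55.9284) = 1.747632
TL = 10 * 1.747632 = 17.48

17.48 dB


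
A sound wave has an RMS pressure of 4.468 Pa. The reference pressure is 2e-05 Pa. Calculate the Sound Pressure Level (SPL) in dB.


Given values:
  p = 4.468 Pa
  p_ref = 2e-05 Pa
Formula: SPL = 20 * log10(p / p_ref)
Compute ratio: p / p_ref = 4.468 / 2e-05 = 223400
Compute log10: log10(223400) = 5.349083
Multiply: SPL = 20 * 5.349083 = 106.98

106.98 dB


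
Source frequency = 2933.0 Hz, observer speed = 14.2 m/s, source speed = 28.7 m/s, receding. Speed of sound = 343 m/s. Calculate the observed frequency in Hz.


Given values:
  f_s = 2933.0 Hz, v_o = 14.2 m/s, v_s = 28.7 m/s
  Direction: receding
Formula: f_o = f_s * (c - v_o) / (c + v_s)
Numerator: c - v_o = 343 - 14.2 = 328.8
Denominator: c + v_s = 343 + 28.7 = 371.7
f_o = 2933.0 * 328.8 / 371.7 = 2594.49

2594.49 Hz


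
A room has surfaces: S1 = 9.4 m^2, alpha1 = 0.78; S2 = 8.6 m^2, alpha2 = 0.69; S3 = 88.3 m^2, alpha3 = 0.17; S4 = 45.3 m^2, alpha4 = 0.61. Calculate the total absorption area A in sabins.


Given surfaces:
  Surface 1: 9.4 * 0.78 = 7.332
  Surface 2: 8.6 * 0.69 = 5.934
  Surface 3: 88.3 * 0.17 = 15.011
  Surface 4: 45.3 * 0.61 = 27.633
Formula: A = sum(Si * alpha_i)
A = 7.332 + 5.934 + 15.011 + 27.633
A = 55.91

55.91 sabins


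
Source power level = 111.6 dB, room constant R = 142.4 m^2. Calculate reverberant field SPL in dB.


Given values:
  Lw = 111.6 dB, R = 142.4 m^2
Formula: SPL = Lw + 10 * log10(4 / R)
Compute 4 / R = 4 / 142.4 = 0.02809
Compute 10 * log10(0.02809) = -15.5145
SPL = 111.6 + (-15.5145) = 96.09

96.09 dB


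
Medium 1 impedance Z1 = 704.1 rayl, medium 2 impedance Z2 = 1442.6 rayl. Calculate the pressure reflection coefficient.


Given values:
  Z1 = 704.1 rayl, Z2 = 1442.6 rayl
Formula: R = (Z2 - Z1) / (Z2 + Z1)
Numerator: Z2 - Z1 = 1442.6 - 704.1 = 738.5
Denominator: Z2 + Z1 = 1442.6 + 704.1 = 2146.7
R = 738.5 / 2146.7 = 0.344

0.344


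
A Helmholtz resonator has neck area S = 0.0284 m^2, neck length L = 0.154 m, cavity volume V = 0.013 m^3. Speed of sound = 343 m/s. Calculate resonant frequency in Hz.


Given values:
  S = 0.0284 m^2, L = 0.154 m, V = 0.013 m^3, c = 343 m/s
Formula: f = (c / (2*pi)) * sqrt(S / (V * L))
Compute V * L = 0.013 * 0.154 = 0.002002
Compute S / (V * L) = 0.0284 / 0.002002 = 14.1858
Compute sqrt(14.1858) = 3.766404
Compute c / (2*pi) = 343 / 6.283185 = 54.590148
f = 54.590148 * 3.766404 = 205.61

205.61 Hz


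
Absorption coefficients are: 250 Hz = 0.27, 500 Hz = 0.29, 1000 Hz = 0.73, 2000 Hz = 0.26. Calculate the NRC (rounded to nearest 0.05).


Given values:
  a_250 = 0.27, a_500 = 0.29
  a_1000 = 0.73, a_2000 = 0.26
Formula: NRC = (a250 + a500 + a1000 + a2000) / 4
Sum = 0.27 + 0.29 + 0.73 + 0.26 = 1.55
NRC = 1.55 / 4 = 0.3875
Rounded to nearest 0.05: 0.4

0.4


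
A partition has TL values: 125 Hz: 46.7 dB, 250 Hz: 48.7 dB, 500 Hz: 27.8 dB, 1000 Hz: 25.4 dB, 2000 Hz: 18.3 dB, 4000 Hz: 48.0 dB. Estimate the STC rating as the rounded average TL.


Given TL values at each frequency:
  125 Hz: 46.7 dB
  250 Hz: 48.7 dB
  500 Hz: 27.8 dB
  1000 Hz: 25.4 dB
  2000 Hz: 18.3 dB
  4000 Hz: 48.0 dB
Formula: STC ~ round(average of TL values)
Sum = 46.7 + 48.7 + 27.8 + 25.4 + 18.3 + 48.0 = 214.9
Average = 214.9 / 6 = 35.82
Rounded: 36

36


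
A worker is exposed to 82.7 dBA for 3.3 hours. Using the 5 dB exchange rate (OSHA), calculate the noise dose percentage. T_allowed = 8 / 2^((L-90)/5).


Given values:
  L = 82.7 dBA, T = 3.3 hours
Formula: T_allowed = 8 / 2^((L - 90) / 5)
Compute exponent: (82.7 - 90) / 5 = -1.46
Compute 2^(-1.46) = 0.363493
T_allowed = 8 / 0.363493 = 22.008677 hours
Dose = (T / T_allowed) * 100
Dose = (3.3 / 22.008677) * 100 = 14.99

14.99 %


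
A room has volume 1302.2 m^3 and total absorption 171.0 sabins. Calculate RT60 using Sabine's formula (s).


Given values:
  V = 1302.2 m^3
  A = 171.0 sabins
Formula: RT60 = 0.161 * V / A
Numerator: 0.161 * 1302.2 = 209.6542
RT60 = 209.6542 / 171.0 = 1.226

1.226 s


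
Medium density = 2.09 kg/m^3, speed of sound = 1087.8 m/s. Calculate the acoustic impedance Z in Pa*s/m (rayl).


Given values:
  rho = 2.09 kg/m^3
  c = 1087.8 m/s
Formula: Z = rho * c
Z = 2.09 * 1087.8
Z = 2273.5

2273.5 rayl


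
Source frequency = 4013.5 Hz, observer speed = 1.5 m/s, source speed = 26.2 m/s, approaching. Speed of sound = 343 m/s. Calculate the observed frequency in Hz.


Given values:
  f_s = 4013.5 Hz, v_o = 1.5 m/s, v_s = 26.2 m/s
  Direction: approaching
Formula: f_o = f_s * (c + v_o) / (c - v_s)
Numerator: c + v_o = 343 + 1.5 = 344.5
Denominator: c - v_s = 343 - 26.2 = 316.8
f_o = 4013.5 * 344.5 / 316.8 = 4364.43

4364.43 Hz


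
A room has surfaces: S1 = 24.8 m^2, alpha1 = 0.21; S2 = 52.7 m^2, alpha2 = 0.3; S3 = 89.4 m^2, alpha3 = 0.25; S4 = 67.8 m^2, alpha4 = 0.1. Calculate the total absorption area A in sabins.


Given surfaces:
  Surface 1: 24.8 * 0.21 = 5.208
  Surface 2: 52.7 * 0.3 = 15.81
  Surface 3: 89.4 * 0.25 = 22.35
  Surface 4: 67.8 * 0.1 = 6.78
Formula: A = sum(Si * alpha_i)
A = 5.208 + 15.81 + 22.35 + 6.78
A = 50.15

50.15 sabins


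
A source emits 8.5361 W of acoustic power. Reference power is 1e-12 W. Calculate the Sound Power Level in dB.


Given values:
  W = 8.5361 W
  W_ref = 1e-12 W
Formula: SWL = 10 * log10(W / W_ref)
Compute ratio: W / W_ref = 8536100000000
Compute log10: log10(8536100000000) = 12.931259
Multiply: SWL = 10 * 12.931259 = 129.31

129.31 dB


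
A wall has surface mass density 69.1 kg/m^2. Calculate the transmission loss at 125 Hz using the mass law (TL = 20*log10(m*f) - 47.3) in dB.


Given values:
  m = 69.1 kg/m^2, f = 125 Hz
Formula: TL = 20 * log10(m * f) - 47.3
Compute m * f = 69.1 * 125 = 8637.5
Compute log10(8637.5) = 3.936388
Compute 20 * 3.936388 = 78.7278
TL = 78.7278 - 47.3 = 31.43

31.43 dB


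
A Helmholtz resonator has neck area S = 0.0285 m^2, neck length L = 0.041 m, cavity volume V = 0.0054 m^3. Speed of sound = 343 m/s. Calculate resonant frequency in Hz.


Given values:
  S = 0.0285 m^2, L = 0.041 m, V = 0.0054 m^3, c = 343 m/s
Formula: f = (c / (2*pi)) * sqrt(S / (V * L))
Compute V * L = 0.0054 * 0.041 = 0.0002214
Compute S / (V * L) = 0.0285 / 0.0002214 = 128.7263
Compute sqrt(128.7263) = 11.345761
Compute c / (2*pi) = 343 / 6.283185 = 54.590148
f = 54.590148 * 11.345761 = 619.37

619.37 Hz


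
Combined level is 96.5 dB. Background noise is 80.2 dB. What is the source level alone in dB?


Given values:
  L_total = 96.5 dB, L_bg = 80.2 dB
Formula: L_source = 10 * log10(10^(L_total/10) - 10^(L_bg/10))
Convert to linear:
  10^(96.5/10) = 4466835921.5096
  10^(80.2/10) = 104712854.8051
Difference: 4466835921.5096 - 104712854.8051 = 4362123066.7045
L_source = 10 * log10(4362123066.7045) = 96.4

96.4 dB


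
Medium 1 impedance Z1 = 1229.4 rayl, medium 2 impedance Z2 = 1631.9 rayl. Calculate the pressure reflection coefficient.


Given values:
  Z1 = 1229.4 rayl, Z2 = 1631.9 rayl
Formula: R = (Z2 - Z1) / (Z2 + Z1)
Numerator: Z2 - Z1 = 1631.9 - 1229.4 = 402.5
Denominator: Z2 + Z1 = 1631.9 + 1229.4 = 2861.3
R = 402.5 / 2861.3 = 0.1407

0.1407


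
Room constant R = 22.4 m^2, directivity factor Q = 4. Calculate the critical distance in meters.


Given values:
  R = 22.4 m^2, Q = 4
Formula: d_c = 0.141 * sqrt(Q * R)
Compute Q * R = 4 * 22.4 = 89.6
Compute sqrt(89.6) = 9.4657
d_c = 0.141 * 9.4657 = 1.335

1.335 m


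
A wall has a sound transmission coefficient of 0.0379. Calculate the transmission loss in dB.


Given values:
  tau = 0.0379
Formula: TL = 10 * log10(1 / tau)
Compute 1 / tau = 1 / 0.0379 = 26.3852
Compute log10(26.3852) = 1.42136
TL = 10 * 1.42136 = 14.21

14.21 dB


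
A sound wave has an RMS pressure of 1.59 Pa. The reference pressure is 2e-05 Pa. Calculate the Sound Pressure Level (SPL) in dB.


Given values:
  p = 1.59 Pa
  p_ref = 2e-05 Pa
Formula: SPL = 20 * log10(p / p_ref)
Compute ratio: p / p_ref = 1.59 / 2e-05 = 79500
Compute log10: log10(79500) = 4.900367
Multiply: SPL = 20 * 4.900367 = 98.01

98.01 dB
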